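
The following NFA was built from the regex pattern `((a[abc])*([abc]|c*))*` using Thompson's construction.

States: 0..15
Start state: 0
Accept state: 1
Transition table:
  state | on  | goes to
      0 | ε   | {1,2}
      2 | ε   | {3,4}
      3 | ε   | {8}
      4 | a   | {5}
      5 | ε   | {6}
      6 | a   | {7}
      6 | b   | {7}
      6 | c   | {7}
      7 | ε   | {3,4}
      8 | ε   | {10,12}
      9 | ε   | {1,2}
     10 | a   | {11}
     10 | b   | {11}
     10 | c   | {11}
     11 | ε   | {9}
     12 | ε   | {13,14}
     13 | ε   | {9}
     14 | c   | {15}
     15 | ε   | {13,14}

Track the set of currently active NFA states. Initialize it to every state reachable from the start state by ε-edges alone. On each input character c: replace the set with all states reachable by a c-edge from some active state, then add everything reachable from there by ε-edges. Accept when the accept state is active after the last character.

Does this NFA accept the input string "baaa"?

Answer: ACCEPT

Trace:
initial (ε-close {0}): {0,1,2,3,4,8,9,10,12,13,14}
'b' @ 1: {1,2,3,4,8,9,10,11,12,13,14}  ✓accept
'a' @ 2: {1,2,3,4,5,6,8,9,10,11,12,13,14}  ✓accept
'a' @ 3: {1,2,3,4,5,6,7,8,9,10,11,12,13,14}  ✓accept
'a' @ 4: {1,2,3,4,5,6,7,8,9,10,11,12,13,14}  ✓accept
final: {1,2,3,4,5,6,7,8,9,10,11,12,13,14}; accept 1 in set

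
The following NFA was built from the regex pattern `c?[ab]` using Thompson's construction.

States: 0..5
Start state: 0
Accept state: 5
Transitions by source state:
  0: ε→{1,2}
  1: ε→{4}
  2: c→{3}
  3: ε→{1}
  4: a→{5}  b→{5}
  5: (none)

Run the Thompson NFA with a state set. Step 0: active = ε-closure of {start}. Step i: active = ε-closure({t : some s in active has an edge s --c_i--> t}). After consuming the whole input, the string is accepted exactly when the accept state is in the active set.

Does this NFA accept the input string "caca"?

S₀ = ε-closure({0}) = {0,1,2,4}
'c' @ 1: {1,3,4}
'a' @ 2: {5}  [accepting]
'c' @ 3: {}  — dead — no transitions
rest 'a' ignored (set empty)
final: {}; accept 5 not in set

Answer: REJECT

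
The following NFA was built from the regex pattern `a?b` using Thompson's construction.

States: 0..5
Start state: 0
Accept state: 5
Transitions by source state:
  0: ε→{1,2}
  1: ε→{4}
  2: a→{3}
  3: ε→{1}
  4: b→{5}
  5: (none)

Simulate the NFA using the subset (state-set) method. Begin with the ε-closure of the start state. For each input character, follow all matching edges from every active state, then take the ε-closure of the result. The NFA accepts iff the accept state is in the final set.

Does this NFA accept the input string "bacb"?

initial (ε-close {0}): {0,1,2,4}
'b' @ 1: {5}  (accept∈set)
'a' @ 2: {}  — state set empty
rest 'cb' ignored (set empty)
final: {}; accept 5 not in set

Answer: REJECT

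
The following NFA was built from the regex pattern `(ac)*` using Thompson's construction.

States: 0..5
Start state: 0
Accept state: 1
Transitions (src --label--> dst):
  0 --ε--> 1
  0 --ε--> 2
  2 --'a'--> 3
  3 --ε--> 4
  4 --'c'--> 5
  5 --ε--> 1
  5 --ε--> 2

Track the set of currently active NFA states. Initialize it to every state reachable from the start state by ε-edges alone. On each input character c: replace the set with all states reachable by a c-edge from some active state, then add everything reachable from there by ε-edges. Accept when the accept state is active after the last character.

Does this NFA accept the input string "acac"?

Answer: ACCEPT

Steps:
start: ε-closure({0}) = {0,1,2}
'a' @ 1: {3,4}
'c' @ 2: {1,2,5}  [accepting]
'a' @ 3: {3,4}
'c' @ 4: {1,2,5}  [accepting]
final: {1,2,5}; accept 1 in set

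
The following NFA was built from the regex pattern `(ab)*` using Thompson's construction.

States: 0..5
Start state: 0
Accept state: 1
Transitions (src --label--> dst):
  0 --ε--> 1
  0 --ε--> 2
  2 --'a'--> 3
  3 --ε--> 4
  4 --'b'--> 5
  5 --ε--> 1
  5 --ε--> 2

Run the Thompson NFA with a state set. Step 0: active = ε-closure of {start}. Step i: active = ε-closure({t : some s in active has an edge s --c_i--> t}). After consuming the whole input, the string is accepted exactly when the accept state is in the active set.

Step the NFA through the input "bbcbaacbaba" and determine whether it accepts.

Answer: REJECT

Derivation:
initial (ε-close {0}): {0,1,2}
'b' @ 1: {}  — dead — no transitions
rest 'bcbaacbaba' ignored (set empty)
final: {}; accept 1 not in set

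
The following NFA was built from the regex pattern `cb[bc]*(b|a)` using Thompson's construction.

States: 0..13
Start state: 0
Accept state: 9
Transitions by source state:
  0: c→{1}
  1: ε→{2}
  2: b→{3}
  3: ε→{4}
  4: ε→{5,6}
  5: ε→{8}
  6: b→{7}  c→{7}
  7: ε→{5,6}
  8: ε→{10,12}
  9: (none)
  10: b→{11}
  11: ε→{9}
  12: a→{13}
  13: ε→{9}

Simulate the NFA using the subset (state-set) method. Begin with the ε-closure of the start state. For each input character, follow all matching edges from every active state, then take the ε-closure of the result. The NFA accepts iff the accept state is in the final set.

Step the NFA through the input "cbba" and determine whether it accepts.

Answer: ACCEPT

Trace:
start: ε-closure({0}) = {0}
'c' @ 1: {1,2}
'b' @ 2: {3,4,5,6,8,10,12}
'b' @ 3: {5,6,7,8,9,10,11,12}  ✓accept
'a' @ 4: {9,13}  ✓accept
end set {9,13} — state 9 in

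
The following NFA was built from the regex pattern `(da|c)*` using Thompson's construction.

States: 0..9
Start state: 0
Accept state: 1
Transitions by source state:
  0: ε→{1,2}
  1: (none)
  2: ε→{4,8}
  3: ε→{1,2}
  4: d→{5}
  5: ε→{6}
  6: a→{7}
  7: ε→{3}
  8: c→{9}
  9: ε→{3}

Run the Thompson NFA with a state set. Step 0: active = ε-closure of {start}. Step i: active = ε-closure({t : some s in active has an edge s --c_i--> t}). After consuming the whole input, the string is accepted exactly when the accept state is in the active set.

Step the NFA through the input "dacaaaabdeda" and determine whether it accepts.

Answer: REJECT

Steps:
S₀ = ε-closure({0}) = {0,1,2,4,8}
'd' @ 1: {5,6}
'a' @ 2: {1,2,3,4,7,8}  (accept∈set)
'c' @ 3: {1,2,3,4,8,9}  (accept∈set)
'a' @ 4: {}  — state set empty
rest 'aaabdeda' ignored (set empty)
final: {}; accept 1 not in set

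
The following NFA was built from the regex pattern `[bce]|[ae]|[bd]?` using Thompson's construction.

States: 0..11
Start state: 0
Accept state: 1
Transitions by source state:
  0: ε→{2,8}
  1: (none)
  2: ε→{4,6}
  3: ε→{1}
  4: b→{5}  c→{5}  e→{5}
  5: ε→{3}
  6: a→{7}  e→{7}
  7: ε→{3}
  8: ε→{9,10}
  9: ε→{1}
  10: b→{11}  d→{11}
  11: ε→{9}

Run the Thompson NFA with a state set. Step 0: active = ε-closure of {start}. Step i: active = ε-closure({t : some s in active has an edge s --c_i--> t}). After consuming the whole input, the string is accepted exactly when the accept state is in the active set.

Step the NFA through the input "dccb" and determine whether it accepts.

Answer: REJECT

Derivation:
start: ε-closure({0}) = {0,1,2,4,6,8,9,10}
'd' @ 1: {1,9,11}  (accept∈set)
'c' @ 2: {}  — dead — no transitions
rest 'cb' ignored (set empty)
final: {}; accept 1 not in set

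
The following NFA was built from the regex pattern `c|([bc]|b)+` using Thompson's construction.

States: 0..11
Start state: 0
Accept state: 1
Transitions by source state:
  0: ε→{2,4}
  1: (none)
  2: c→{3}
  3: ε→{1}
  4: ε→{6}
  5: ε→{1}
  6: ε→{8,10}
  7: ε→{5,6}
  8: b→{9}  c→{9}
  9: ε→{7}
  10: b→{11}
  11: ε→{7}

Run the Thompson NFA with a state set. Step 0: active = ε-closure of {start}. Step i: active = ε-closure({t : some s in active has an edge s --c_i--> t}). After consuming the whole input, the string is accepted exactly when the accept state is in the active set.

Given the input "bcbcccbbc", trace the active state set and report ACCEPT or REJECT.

Answer: ACCEPT

Trace:
S₀ = ε-closure({0}) = {0,2,4,6,8,10}
'b' @ 1: {1,5,6,7,8,9,10,11}  ✓accept
'c' @ 2: {1,5,6,7,8,9,10}  ✓accept
'b' @ 3: {1,5,6,7,8,9,10,11}  ✓accept
'c' @ 4: {1,5,6,7,8,9,10}  ✓accept
'c' @ 5: {1,5,6,7,8,9,10}  ✓accept
'c' @ 6: {1,5,6,7,8,9,10}  ✓accept
'b' @ 7: {1,5,6,7,8,9,10,11}  ✓accept
'b' @ 8: {1,5,6,7,8,9,10,11}  ✓accept
'c' @ 9: {1,5,6,7,8,9,10}  ✓accept
final: {1,5,6,7,8,9,10}; accept 1 in set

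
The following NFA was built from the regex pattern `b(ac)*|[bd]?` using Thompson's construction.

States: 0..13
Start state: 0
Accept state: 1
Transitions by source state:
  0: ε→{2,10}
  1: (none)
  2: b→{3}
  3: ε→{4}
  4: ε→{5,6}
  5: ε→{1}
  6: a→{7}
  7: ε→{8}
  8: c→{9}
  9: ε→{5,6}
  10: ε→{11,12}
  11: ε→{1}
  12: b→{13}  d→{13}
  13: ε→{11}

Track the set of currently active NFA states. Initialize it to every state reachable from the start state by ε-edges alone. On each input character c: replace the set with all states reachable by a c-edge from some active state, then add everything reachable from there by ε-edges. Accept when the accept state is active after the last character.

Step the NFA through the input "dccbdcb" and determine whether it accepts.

start: ε-closure({0}) = {0,1,2,10,11,12}
'd' @ 1: {1,11,13}  [accepting]
'c' @ 2: {}  — state set empty
rest 'cbdcb' ignored (set empty)
end set {} — state 1 not in

Answer: REJECT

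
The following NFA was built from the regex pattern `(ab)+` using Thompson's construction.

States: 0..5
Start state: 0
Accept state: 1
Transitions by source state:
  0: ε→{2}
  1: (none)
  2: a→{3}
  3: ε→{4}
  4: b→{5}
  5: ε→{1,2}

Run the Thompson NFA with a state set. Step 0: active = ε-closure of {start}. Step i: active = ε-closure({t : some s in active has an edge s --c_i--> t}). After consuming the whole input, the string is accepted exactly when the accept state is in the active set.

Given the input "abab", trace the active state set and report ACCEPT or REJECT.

initial (ε-close {0}): {0,2}
'a' @ 1: {3,4}
'b' @ 2: {1,2,5}  ✓accept
'a' @ 3: {3,4}
'b' @ 4: {1,2,5}  ✓accept
final: {1,2,5}; accept 1 in set

Answer: ACCEPT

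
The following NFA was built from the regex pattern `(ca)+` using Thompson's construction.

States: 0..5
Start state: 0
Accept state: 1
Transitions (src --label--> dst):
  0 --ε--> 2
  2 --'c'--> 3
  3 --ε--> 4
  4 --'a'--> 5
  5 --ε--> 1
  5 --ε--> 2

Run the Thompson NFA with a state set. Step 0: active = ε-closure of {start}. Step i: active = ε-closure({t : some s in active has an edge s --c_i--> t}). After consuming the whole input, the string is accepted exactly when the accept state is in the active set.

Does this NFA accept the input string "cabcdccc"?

Answer: REJECT

Trace:
initial (ε-close {0}): {0,2}
'c' @ 1: {3,4}
'a' @ 2: {1,2,5}  [accepting]
'b' @ 3: {}  — no active states
rest 'cdccc' ignored (set empty)
after full input: {}  (accept=1 not in)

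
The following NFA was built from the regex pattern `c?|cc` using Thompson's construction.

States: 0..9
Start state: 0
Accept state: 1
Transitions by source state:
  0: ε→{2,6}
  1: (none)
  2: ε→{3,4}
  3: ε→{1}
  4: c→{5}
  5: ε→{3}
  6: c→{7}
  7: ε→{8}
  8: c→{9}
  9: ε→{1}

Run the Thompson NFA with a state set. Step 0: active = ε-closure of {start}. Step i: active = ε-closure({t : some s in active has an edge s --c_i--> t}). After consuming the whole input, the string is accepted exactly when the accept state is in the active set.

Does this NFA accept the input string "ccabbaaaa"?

Answer: REJECT

Steps:
S₀ = ε-closure({0}) = {0,1,2,3,4,6}
'c' @ 1: {1,3,5,7,8}  [accepting]
'c' @ 2: {1,9}  [accepting]
'a' @ 3: {}  — state set empty
rest 'bbaaaa' ignored (set empty)
final: {}; accept 1 not in set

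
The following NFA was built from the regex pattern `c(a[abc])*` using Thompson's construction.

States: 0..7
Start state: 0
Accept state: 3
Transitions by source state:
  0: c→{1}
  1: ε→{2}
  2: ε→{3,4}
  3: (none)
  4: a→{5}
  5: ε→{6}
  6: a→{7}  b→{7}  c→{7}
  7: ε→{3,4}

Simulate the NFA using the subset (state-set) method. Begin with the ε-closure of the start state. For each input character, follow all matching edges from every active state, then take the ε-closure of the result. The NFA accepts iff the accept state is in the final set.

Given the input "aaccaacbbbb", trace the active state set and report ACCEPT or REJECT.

Answer: REJECT

Trace:
initial (ε-close {0}): {0}
'a' @ 1: {}  — state set empty
rest 'accaacbbbb' ignored (set empty)
end set {} — state 3 not in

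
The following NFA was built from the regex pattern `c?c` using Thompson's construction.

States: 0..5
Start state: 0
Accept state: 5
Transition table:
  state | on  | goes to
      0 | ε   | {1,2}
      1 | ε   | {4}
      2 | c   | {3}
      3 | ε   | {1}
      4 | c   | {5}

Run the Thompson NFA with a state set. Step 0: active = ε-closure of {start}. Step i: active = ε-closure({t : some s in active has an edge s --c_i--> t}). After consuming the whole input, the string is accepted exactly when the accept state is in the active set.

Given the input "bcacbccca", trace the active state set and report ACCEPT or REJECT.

start: ε-closure({0}) = {0,1,2,4}
'b' @ 1: {}  — state set empty
rest 'cacbccca' ignored (set empty)
end set {} — state 5 not in

Answer: REJECT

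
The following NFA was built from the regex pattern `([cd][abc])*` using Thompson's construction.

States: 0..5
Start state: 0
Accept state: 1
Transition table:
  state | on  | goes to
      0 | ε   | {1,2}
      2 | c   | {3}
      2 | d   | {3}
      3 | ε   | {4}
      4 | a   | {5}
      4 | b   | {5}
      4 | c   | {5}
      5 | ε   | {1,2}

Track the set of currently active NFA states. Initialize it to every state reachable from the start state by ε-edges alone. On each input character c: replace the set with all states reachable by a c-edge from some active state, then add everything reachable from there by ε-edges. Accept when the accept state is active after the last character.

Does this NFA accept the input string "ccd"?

Answer: REJECT

Derivation:
S₀ = ε-closure({0}) = {0,1,2}
'c' @ 1: {3,4}
'c' @ 2: {1,2,5}  [accepting]
'd' @ 3: {3,4}
after full input: {3,4}  (accept=1 not in)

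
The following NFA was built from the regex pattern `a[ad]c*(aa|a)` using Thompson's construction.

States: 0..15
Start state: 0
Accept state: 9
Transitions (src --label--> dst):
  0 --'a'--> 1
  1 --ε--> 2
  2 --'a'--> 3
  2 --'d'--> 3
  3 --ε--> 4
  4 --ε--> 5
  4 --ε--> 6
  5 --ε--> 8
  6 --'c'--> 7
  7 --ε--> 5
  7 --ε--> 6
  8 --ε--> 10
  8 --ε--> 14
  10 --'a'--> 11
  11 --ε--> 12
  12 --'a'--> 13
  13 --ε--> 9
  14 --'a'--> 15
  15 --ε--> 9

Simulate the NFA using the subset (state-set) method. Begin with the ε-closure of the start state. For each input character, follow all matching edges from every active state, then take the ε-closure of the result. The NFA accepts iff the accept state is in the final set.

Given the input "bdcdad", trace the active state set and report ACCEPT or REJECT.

Answer: REJECT

Steps:
start: ε-closure({0}) = {0}
'b' @ 1: {}  — dead — no transitions
rest 'dcdad' ignored (set empty)
end set {} — state 9 not in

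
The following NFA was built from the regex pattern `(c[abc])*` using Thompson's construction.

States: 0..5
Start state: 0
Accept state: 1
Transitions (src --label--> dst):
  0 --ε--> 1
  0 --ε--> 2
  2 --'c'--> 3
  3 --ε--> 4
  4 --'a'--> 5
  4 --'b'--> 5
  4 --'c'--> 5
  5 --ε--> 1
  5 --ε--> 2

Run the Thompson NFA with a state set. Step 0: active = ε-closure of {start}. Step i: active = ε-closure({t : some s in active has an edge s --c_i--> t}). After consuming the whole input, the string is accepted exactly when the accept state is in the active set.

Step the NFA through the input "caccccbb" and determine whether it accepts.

initial (ε-close {0}): {0,1,2}
'c' @ 1: {3,4}
'a' @ 2: {1,2,5}  [accepting]
'c' @ 3: {3,4}
'c' @ 4: {1,2,5}  [accepting]
'c' @ 5: {3,4}
'c' @ 6: {1,2,5}  [accepting]
'b' @ 7: {}  — dead — no transitions
rest 'b' ignored (set empty)
end set {} — state 1 not in

Answer: REJECT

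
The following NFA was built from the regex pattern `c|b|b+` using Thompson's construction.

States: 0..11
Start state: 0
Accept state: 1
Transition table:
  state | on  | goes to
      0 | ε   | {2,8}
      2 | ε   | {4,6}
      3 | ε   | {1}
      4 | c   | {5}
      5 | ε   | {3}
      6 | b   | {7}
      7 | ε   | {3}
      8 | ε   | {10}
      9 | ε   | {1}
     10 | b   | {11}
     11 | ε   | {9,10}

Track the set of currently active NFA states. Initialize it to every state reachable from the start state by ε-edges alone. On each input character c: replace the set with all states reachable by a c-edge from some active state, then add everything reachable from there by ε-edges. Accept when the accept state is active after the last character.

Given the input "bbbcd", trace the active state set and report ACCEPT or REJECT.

initial (ε-close {0}): {0,2,4,6,8,10}
'b' @ 1: {1,3,7,9,10,11}  ✓accept
'b' @ 2: {1,9,10,11}  ✓accept
'b' @ 3: {1,9,10,11}  ✓accept
'c' @ 4: {}  — state set empty
rest 'd' ignored (set empty)
end set {} — state 1 not in

Answer: REJECT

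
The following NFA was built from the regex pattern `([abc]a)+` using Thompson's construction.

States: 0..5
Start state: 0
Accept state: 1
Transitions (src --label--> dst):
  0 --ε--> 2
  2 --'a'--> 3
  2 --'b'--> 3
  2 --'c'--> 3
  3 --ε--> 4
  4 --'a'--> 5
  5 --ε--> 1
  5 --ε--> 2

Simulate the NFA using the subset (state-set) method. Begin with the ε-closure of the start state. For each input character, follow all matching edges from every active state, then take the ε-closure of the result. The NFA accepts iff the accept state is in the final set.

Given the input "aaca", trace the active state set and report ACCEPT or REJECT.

S₀ = ε-closure({0}) = {0,2}
'a' @ 1: {3,4}
'a' @ 2: {1,2,5}  (accept∈set)
'c' @ 3: {3,4}
'a' @ 4: {1,2,5}  (accept∈set)
final: {1,2,5}; accept 1 in set

Answer: ACCEPT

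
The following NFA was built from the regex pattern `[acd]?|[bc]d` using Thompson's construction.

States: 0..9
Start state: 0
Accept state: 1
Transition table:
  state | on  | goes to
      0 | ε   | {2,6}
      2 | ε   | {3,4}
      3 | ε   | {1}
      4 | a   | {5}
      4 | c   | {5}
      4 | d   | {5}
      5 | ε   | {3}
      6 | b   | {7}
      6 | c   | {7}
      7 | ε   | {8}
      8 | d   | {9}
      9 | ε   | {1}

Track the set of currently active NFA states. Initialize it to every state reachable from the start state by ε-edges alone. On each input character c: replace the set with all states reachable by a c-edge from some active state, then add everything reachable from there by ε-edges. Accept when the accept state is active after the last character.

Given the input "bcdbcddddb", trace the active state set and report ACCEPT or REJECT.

Answer: REJECT

Steps:
start: ε-closure({0}) = {0,1,2,3,4,6}
'b' @ 1: {7,8}
'c' @ 2: {}  — dead — no transitions
rest 'dbcddddb' ignored (set empty)
final: {}; accept 1 not in set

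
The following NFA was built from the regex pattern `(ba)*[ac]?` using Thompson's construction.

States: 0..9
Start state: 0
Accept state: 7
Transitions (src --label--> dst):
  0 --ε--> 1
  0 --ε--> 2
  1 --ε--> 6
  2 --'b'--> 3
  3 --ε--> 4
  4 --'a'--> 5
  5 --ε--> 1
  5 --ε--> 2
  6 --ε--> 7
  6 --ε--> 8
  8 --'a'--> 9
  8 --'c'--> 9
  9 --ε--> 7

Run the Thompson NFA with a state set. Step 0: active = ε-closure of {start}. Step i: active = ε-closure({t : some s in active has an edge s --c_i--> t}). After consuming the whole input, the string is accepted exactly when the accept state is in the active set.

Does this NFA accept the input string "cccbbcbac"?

Answer: REJECT

Steps:
S₀ = ε-closure({0}) = {0,1,2,6,7,8}
'c' @ 1: {7,9}  ✓accept
'c' @ 2: {}  — no active states
rest 'cbbcbac' ignored (set empty)
after full input: {}  (accept=7 not in)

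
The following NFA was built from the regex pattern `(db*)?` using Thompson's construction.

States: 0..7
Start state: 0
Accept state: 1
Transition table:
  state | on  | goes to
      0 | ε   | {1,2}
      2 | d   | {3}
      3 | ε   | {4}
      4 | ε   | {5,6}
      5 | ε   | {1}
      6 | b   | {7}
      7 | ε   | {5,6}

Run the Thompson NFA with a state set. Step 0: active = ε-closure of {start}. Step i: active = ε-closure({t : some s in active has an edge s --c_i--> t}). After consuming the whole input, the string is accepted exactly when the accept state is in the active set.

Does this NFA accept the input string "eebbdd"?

Answer: REJECT

Trace:
start: ε-closure({0}) = {0,1,2}
'e' @ 1: {}  — dead — no transitions
rest 'ebbdd' ignored (set empty)
after full input: {}  (accept=1 not in)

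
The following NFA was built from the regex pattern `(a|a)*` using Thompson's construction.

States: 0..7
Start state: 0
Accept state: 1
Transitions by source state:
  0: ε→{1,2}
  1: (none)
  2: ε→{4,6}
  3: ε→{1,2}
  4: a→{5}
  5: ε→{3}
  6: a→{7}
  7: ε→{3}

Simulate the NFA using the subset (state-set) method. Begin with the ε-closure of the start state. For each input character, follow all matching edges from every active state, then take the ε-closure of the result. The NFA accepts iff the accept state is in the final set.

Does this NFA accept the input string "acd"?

S₀ = ε-closure({0}) = {0,1,2,4,6}
'a' @ 1: {1,2,3,4,5,6,7}  ✓accept
'c' @ 2: {}  — no active states
rest 'd' ignored (set empty)
end set {} — state 1 not in

Answer: REJECT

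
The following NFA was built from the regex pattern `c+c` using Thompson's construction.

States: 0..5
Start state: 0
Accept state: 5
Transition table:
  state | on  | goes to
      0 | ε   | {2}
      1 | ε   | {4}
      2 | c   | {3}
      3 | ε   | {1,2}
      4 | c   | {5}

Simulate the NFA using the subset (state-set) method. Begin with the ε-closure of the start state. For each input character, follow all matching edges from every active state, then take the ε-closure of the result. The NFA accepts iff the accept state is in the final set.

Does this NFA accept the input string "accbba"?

Answer: REJECT

Derivation:
S₀ = ε-closure({0}) = {0,2}
'a' @ 1: {}  — no active states
rest 'ccbba' ignored (set empty)
after full input: {}  (accept=5 not in)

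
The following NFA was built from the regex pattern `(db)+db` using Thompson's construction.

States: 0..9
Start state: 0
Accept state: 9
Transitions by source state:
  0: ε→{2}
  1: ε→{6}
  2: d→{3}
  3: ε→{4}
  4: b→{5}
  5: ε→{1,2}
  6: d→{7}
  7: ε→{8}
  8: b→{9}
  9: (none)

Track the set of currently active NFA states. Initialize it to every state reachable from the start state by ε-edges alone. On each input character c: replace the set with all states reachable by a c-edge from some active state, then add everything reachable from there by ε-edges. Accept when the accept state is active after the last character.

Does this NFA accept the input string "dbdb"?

start: ε-closure({0}) = {0,2}
'd' @ 1: {3,4}
'b' @ 2: {1,2,5,6}
'd' @ 3: {3,4,7,8}
'b' @ 4: {1,2,5,6,9}  (accept∈set)
end set {1,2,5,6,9} — state 9 in

Answer: ACCEPT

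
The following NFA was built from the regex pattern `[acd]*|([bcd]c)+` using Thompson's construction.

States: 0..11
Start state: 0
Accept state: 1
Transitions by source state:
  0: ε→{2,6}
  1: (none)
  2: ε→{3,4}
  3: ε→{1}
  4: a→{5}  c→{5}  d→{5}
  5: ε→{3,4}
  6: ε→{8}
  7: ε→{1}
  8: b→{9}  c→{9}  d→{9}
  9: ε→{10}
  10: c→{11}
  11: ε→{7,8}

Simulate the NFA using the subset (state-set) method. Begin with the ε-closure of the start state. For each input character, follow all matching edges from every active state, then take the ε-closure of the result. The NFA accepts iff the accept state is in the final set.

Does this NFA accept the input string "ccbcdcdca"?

Answer: REJECT

Steps:
initial (ε-close {0}): {0,1,2,3,4,6,8}
'c' @ 1: {1,3,4,5,9,10}  ✓accept
'c' @ 2: {1,3,4,5,7,8,11}  ✓accept
'b' @ 3: {9,10}
'c' @ 4: {1,7,8,11}  ✓accept
'd' @ 5: {9,10}
'c' @ 6: {1,7,8,11}  ✓accept
'd' @ 7: {9,10}
'c' @ 8: {1,7,8,11}  ✓accept
'a' @ 9: {}  — state set empty
end set {} — state 1 not in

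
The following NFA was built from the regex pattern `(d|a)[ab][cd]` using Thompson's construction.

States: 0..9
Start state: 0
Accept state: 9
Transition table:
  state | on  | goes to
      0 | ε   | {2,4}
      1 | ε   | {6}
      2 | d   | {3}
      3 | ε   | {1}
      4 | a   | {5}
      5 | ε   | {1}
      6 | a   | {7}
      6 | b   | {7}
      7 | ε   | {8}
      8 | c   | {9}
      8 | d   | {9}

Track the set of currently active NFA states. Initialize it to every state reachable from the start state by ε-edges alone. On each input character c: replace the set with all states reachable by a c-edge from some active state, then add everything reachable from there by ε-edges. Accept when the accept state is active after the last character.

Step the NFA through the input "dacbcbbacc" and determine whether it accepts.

Answer: REJECT

Trace:
initial (ε-close {0}): {0,2,4}
'd' @ 1: {1,3,6}
'a' @ 2: {7,8}
'c' @ 3: {9}  ✓accept
'b' @ 4: {}  — state set empty
rest 'cbbacc' ignored (set empty)
end set {} — state 9 not in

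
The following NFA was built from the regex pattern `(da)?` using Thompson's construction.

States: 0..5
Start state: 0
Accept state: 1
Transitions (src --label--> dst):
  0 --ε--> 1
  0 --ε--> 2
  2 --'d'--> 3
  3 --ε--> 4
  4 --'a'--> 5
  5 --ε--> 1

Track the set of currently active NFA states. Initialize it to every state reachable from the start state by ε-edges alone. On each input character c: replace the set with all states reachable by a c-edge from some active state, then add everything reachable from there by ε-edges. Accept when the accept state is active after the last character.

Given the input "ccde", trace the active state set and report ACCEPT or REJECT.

S₀ = ε-closure({0}) = {0,1,2}
'c' @ 1: {}  — dead — no transitions
rest 'cde' ignored (set empty)
end set {} — state 1 not in

Answer: REJECT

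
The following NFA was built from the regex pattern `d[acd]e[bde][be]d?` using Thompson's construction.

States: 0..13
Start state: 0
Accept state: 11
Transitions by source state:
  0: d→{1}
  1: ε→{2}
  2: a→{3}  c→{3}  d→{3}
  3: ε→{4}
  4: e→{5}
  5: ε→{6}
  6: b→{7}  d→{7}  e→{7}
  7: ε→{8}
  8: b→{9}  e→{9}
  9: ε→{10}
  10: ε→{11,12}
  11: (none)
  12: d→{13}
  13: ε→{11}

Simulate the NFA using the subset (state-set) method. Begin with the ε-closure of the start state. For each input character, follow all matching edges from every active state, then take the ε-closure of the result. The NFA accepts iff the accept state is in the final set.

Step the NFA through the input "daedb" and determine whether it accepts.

S₀ = ε-closure({0}) = {0}
'd' @ 1: {1,2}
'a' @ 2: {3,4}
'e' @ 3: {5,6}
'd' @ 4: {7,8}
'b' @ 5: {9,10,11,12}  ✓accept
after full input: {9,10,11,12}  (accept=11 in)

Answer: ACCEPT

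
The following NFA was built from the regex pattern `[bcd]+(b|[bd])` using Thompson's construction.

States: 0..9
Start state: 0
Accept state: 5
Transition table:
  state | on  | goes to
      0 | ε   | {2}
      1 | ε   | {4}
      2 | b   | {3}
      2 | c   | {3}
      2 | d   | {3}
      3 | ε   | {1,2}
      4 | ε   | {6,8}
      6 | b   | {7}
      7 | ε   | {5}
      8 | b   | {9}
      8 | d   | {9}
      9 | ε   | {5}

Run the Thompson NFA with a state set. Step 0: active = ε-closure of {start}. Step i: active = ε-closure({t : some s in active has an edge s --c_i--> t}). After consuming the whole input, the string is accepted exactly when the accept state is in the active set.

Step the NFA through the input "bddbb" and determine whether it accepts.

Answer: ACCEPT

Steps:
start: ε-closure({0}) = {0,2}
'b' @ 1: {1,2,3,4,6,8}
'd' @ 2: {1,2,3,4,5,6,8,9}  [accepting]
'd' @ 3: {1,2,3,4,5,6,8,9}  [accepting]
'b' @ 4: {1,2,3,4,5,6,7,8,9}  [accepting]
'b' @ 5: {1,2,3,4,5,6,7,8,9}  [accepting]
final: {1,2,3,4,5,6,7,8,9}; accept 5 in set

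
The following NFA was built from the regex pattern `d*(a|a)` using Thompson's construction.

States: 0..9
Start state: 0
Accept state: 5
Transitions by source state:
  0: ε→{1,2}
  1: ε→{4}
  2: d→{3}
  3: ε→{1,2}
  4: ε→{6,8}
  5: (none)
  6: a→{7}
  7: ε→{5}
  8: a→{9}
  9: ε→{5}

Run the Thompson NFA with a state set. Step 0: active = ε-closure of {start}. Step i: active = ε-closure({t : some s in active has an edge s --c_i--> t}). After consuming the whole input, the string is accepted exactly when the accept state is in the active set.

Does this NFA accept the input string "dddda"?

initial (ε-close {0}): {0,1,2,4,6,8}
'd' @ 1: {1,2,3,4,6,8}
'd' @ 2: {1,2,3,4,6,8}
'd' @ 3: {1,2,3,4,6,8}
'd' @ 4: {1,2,3,4,6,8}
'a' @ 5: {5,7,9}  [accepting]
after full input: {5,7,9}  (accept=5 in)

Answer: ACCEPT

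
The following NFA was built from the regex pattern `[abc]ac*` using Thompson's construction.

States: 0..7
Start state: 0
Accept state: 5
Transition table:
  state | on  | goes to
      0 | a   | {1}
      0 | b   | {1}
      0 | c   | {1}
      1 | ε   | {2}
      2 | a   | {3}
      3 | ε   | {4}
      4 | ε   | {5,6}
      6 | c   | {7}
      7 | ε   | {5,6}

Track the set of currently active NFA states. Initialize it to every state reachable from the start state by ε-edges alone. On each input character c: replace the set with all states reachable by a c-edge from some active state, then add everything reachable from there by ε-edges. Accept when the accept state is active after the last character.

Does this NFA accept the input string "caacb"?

Answer: REJECT

Steps:
start: ε-closure({0}) = {0}
'c' @ 1: {1,2}
'a' @ 2: {3,4,5,6}  [accepting]
'a' @ 3: {}  — no active states
rest 'cb' ignored (set empty)
after full input: {}  (accept=5 not in)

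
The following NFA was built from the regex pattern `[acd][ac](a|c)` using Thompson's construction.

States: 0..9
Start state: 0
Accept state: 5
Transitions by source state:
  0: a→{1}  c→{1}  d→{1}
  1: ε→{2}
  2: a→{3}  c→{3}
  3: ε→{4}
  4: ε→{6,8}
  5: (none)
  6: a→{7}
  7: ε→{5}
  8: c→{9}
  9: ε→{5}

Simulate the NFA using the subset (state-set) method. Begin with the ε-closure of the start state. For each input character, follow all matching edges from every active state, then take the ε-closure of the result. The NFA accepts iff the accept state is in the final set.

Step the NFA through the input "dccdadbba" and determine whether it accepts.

S₀ = ε-closure({0}) = {0}
'd' @ 1: {1,2}
'c' @ 2: {3,4,6,8}
'c' @ 3: {5,9}  [accepting]
'd' @ 4: {}  — state set empty
rest 'adbba' ignored (set empty)
after full input: {}  (accept=5 not in)

Answer: REJECT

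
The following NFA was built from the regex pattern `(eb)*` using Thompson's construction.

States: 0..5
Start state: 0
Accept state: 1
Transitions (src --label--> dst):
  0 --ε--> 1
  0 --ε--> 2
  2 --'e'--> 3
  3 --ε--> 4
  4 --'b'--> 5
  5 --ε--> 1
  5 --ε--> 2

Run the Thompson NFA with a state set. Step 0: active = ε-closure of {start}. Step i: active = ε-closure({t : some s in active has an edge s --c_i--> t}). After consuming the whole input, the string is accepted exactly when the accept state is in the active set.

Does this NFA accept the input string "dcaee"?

initial (ε-close {0}): {0,1,2}
'd' @ 1: {}  — no active states
rest 'caee' ignored (set empty)
end set {} — state 1 not in

Answer: REJECT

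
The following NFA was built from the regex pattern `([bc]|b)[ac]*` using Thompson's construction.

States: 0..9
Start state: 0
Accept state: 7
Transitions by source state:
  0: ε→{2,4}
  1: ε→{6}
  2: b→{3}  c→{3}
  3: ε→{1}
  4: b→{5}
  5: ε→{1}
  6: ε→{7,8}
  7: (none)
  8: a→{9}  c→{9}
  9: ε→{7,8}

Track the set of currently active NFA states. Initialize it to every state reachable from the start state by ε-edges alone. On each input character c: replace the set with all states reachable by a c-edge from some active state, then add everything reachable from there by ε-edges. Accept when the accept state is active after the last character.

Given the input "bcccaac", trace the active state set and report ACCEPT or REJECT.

Answer: ACCEPT

Derivation:
S₀ = ε-closure({0}) = {0,2,4}
'b' @ 1: {1,3,5,6,7,8}  ✓accept
'c' @ 2: {7,8,9}  ✓accept
'c' @ 3: {7,8,9}  ✓accept
'c' @ 4: {7,8,9}  ✓accept
'a' @ 5: {7,8,9}  ✓accept
'a' @ 6: {7,8,9}  ✓accept
'c' @ 7: {7,8,9}  ✓accept
final: {7,8,9}; accept 7 in set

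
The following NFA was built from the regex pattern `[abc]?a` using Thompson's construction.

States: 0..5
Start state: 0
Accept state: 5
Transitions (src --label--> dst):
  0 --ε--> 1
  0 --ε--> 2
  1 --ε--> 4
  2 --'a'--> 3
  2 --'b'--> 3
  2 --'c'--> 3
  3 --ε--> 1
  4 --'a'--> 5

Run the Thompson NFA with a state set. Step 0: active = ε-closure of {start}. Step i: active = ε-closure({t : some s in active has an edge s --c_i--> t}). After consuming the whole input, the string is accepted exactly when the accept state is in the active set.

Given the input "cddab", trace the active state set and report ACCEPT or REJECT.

Answer: REJECT

Derivation:
start: ε-closure({0}) = {0,1,2,4}
'c' @ 1: {1,3,4}
'd' @ 2: {}  — no active states
rest 'dab' ignored (set empty)
final: {}; accept 5 not in set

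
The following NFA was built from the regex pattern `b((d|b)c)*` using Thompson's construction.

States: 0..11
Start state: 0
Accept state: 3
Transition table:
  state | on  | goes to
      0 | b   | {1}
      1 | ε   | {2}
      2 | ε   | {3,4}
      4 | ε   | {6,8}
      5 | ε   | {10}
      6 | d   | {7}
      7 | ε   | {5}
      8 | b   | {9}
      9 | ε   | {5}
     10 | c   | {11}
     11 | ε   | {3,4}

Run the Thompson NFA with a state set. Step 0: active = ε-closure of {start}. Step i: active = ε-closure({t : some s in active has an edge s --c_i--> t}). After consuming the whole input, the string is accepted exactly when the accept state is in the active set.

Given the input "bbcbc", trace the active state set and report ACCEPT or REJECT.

start: ε-closure({0}) = {0}
'b' @ 1: {1,2,3,4,6,8}  (accept∈set)
'b' @ 2: {5,9,10}
'c' @ 3: {3,4,6,8,11}  (accept∈set)
'b' @ 4: {5,9,10}
'c' @ 5: {3,4,6,8,11}  (accept∈set)
end set {3,4,6,8,11} — state 3 in

Answer: ACCEPT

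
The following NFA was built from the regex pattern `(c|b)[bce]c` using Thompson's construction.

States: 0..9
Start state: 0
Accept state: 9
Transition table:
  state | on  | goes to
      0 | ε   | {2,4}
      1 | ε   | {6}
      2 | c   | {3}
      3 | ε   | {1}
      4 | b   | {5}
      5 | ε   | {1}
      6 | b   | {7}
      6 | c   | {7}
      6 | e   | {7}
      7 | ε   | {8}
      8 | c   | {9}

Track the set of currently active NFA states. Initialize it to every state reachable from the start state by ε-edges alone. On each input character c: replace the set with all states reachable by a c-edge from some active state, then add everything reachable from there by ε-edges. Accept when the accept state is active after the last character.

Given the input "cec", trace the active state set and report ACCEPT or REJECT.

start: ε-closure({0}) = {0,2,4}
'c' @ 1: {1,3,6}
'e' @ 2: {7,8}
'c' @ 3: {9}  ✓accept
end set {9} — state 9 in

Answer: ACCEPT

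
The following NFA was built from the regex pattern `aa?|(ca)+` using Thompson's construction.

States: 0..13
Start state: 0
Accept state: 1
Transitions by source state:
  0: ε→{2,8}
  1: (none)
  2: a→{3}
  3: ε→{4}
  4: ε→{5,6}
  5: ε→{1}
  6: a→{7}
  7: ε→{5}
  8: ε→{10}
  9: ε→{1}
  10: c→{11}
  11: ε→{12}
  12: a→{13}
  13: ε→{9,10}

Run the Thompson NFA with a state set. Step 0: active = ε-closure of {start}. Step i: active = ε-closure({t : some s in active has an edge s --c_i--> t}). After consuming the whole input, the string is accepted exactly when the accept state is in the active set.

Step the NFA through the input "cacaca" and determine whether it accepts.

Answer: ACCEPT

Trace:
start: ε-closure({0}) = {0,2,8,10}
'c' @ 1: {11,12}
'a' @ 2: {1,9,10,13}  [accepting]
'c' @ 3: {11,12}
'a' @ 4: {1,9,10,13}  [accepting]
'c' @ 5: {11,12}
'a' @ 6: {1,9,10,13}  [accepting]
end set {1,9,10,13} — state 1 in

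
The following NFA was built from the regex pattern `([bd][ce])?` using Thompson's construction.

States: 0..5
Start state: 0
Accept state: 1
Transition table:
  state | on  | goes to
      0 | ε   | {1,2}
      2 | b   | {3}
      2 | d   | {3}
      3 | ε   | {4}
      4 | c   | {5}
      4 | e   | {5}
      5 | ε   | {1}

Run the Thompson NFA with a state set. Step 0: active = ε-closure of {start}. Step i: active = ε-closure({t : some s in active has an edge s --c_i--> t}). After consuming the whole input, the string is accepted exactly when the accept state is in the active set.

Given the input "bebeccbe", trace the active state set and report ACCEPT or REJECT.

initial (ε-close {0}): {0,1,2}
'b' @ 1: {3,4}
'e' @ 2: {1,5}  (accept∈set)
'b' @ 3: {}  — state set empty
rest 'eccbe' ignored (set empty)
end set {} — state 1 not in

Answer: REJECT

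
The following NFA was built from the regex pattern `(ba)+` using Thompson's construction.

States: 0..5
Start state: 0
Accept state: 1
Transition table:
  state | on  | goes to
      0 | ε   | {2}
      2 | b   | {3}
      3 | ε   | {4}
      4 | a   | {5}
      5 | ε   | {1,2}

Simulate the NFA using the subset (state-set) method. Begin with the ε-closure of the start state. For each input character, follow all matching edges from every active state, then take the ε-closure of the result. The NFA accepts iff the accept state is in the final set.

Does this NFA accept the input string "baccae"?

S₀ = ε-closure({0}) = {0,2}
'b' @ 1: {3,4}
'a' @ 2: {1,2,5}  ✓accept
'c' @ 3: {}  — state set empty
rest 'cae' ignored (set empty)
after full input: {}  (accept=1 not in)

Answer: REJECT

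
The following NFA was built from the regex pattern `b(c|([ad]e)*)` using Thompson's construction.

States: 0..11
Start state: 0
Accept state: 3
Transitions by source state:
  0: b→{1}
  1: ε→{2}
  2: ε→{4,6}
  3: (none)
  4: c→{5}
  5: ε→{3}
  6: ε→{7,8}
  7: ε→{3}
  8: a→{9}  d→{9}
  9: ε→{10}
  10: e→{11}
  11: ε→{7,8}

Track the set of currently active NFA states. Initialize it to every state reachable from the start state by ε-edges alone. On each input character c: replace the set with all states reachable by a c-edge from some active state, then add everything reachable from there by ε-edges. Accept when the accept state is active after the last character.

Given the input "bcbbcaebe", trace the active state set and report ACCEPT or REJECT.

start: ε-closure({0}) = {0}
'b' @ 1: {1,2,3,4,6,7,8}  [accepting]
'c' @ 2: {3,5}  [accepting]
'b' @ 3: {}  — state set empty
rest 'bcaebe' ignored (set empty)
after full input: {}  (accept=3 not in)

Answer: REJECT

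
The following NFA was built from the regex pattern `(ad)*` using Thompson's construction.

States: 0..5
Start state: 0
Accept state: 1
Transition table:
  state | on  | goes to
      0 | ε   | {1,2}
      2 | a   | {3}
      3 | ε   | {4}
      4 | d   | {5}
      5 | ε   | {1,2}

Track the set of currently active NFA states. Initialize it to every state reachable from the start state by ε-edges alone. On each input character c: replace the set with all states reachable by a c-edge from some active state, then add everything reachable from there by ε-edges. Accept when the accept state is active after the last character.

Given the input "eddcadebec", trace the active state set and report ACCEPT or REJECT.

S₀ = ε-closure({0}) = {0,1,2}
'e' @ 1: {}  — dead — no transitions
rest 'ddcadebec' ignored (set empty)
end set {} — state 1 not in

Answer: REJECT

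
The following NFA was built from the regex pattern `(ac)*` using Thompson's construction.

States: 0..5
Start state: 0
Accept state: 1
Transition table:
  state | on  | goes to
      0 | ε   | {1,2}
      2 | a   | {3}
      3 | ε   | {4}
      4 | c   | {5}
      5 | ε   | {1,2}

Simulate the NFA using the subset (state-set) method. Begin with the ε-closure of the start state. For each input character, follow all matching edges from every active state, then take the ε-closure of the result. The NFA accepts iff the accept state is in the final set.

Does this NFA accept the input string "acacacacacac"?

Answer: ACCEPT

Trace:
initial (ε-close {0}): {0,1,2}
'a' @ 1: {3,4}
'c' @ 2: {1,2,5}  (accept∈set)
'a' @ 3: {3,4}
'c' @ 4: {1,2,5}  (accept∈set)
'a' @ 5: {3,4}
'c' @ 6: {1,2,5}  (accept∈set)
'a' @ 7: {3,4}
'c' @ 8: {1,2,5}  (accept∈set)
'a' @ 9: {3,4}
'c' @ 10: {1,2,5}  (accept∈set)
'a' @ 11: {3,4}
'c' @ 12: {1,2,5}  (accept∈set)
final: {1,2,5}; accept 1 in set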